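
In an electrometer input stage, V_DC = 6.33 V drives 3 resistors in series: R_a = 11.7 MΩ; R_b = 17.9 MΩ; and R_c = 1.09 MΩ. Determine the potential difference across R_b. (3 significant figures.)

Series total: ΣR = 11.7 + 17.9 + 1.09 = 30.69 MΩ.
V = V_DC · R/ΣR = 6.33 × 0.5833 = 3.692 V.

V ≈ 3.69 V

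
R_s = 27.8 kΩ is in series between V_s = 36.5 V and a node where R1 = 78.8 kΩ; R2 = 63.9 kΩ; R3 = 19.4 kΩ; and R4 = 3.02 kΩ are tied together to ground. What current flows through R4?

I ≈ 0.973 mA

Combine the parallel branches: R_p = (1/78.8 + 1/63.9 + 1/19.4 + 1/3.02)⁻¹ = 2.433 kΩ.
Node voltage V_A = V_s · R_p/(R_s + R_p) = 36.5 × 0.08048 = 2.937 V.
Branch current I = V_A/R4 = 2.937/3.02 = 0.9726 mA.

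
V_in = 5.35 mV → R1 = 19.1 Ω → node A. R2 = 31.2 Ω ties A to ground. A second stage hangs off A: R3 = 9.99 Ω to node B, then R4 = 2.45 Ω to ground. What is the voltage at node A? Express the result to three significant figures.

V_A ≈ 1.70 mV

Looking into the second stage from A: R3 + R4 = 12.44 Ω appears in parallel with R2.
Effective lower resistance at A: R2 ‖ 12.44 = 8.894 Ω.
V_A = 5.35 × 8.894/(19.1 + 8.894) = 1.700 mV.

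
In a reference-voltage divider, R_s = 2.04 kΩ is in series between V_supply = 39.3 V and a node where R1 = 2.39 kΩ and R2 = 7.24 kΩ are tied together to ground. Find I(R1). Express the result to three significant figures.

Parallel bank: R_p = 1/(1/2.39 + 1/7.24) = 1.797 kΩ.
V_A by voltage divider: V_A = 39.3 × 1.797/(2.04 + 1.797) = 18.40 V.
I(R1) = V_A / R1 = 18.40/2.39 = 7.701 mA.
(Check via current divider: I_total = 10.24 mA; share G_k/ΣG = 0.7518 → same result.)

I ≈ 7.70 mA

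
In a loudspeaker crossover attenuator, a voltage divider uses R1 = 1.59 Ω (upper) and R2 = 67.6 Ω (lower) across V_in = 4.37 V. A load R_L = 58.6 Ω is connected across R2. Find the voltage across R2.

The load sits in parallel with R2, giving an effective lower resistance R2' = R2·R_L/(R2+R_L) = 31.39 Ω.
Voltage divider with the loaded lower leg: V_out = 4.37 × 31.39/(1.59 + 31.39) = 4.37 × 0.9518 = 4.159 V.

V_out ≈ 4.16 V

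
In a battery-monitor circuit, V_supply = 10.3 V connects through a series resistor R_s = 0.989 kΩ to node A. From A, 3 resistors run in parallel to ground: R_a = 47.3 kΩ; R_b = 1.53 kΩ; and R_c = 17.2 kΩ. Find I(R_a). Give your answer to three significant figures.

I ≈ 0.126 mA

Combine the parallel branches: R_p = (1/47.3 + 1/1.53 + 1/17.2)⁻¹ = 1.364 kΩ.
V_A = 10.3 × 1.364/2.353 = 5.972 V.
Branch current I = V_A/R_a = 5.972/47.3 = 0.1263 mA.
(Equivalently: I_total = 4.376 mA, then current-divider fraction G_k/ΣG = 0.02885.)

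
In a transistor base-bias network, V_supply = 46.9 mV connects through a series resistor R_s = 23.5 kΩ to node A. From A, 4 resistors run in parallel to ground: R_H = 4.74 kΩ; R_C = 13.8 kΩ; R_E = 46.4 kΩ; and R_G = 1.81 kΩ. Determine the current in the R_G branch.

Combine the parallel branches: R_p = (1/4.74 + 1/13.8 + 1/46.4 + 1/1.81)⁻¹ = 1.166 kΩ.
V_A by voltage divider: V_A = 46.9 × 1.166/(23.5 + 1.166) = 2.217 mV.
I(R_G) = V_A / R_G = 2.217/1.81 = 1.225 µA.

I ≈ 1.23 µA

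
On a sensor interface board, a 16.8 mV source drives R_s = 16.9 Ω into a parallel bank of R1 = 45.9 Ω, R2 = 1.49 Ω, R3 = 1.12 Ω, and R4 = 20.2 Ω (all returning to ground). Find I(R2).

I ≈ 0.394 mA

Combine the parallel branches: R_p = (1/45.9 + 1/1.49 + 1/1.12 + 1/20.2)⁻¹ = 0.6115 Ω.
V_A by voltage divider: V_A = 16.8 × 0.6115/(16.9 + 0.6115) = 0.5867 mV.
I(R2) = V_A / R2 = 0.5867/1.49 = 0.3937 mA.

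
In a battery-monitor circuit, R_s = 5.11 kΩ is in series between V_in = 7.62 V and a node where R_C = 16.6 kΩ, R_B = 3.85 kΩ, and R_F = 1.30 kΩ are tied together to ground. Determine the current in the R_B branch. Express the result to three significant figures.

I ≈ 0.301 mA

Combine the parallel branches: R_p = (1/16.6 + 1/3.85 + 1/1.30)⁻¹ = 0.9181 kΩ.
V_A by voltage divider: V_A = 7.62 × 0.9181/(5.11 + 0.9181) = 1.161 V.
I(R_B) = V_A / R_B = 1.161/3.85 = 0.3014 mA.
(Equivalently: I_total = 1.264 mA, then current-divider fraction G_k/ΣG = 0.2385.)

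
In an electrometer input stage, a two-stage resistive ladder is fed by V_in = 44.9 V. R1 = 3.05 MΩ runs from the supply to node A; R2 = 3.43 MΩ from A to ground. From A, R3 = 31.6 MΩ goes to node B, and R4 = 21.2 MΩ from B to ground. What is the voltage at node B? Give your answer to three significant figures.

V_B ≈ 9.26 V

Node A sees R2 in parallel with the series input of stage 2, R3 + R4 = 52.80 MΩ.
Effective lower resistance at A: R2 ‖ 52.80 = 3.221 MΩ.
V_A = 44.9 × 3.221/(3.05 + 3.221) = 23.06 V.
Then the unloaded second divider: V_B = V_A × R4/(R3+R4) = 23.06 × 0.4015 = 9.259 V.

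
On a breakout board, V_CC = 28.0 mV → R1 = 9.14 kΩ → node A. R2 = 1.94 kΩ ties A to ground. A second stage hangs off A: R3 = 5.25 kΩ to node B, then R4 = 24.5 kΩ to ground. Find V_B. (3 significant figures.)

Looking into the second stage from A: R3 + R4 = 29.75 kΩ appears in parallel with R2.
R2 ‖ (R3+R4) = 1.821 kΩ.
V_A = 28.0 × 1.821/(9.14 + 1.821) = 4.652 mV.
Then the unloaded second divider: V_B = V_A × R4/(R3+R4) = 4.652 × 0.8235 = 3.831 mV.

V_B ≈ 3.83 mV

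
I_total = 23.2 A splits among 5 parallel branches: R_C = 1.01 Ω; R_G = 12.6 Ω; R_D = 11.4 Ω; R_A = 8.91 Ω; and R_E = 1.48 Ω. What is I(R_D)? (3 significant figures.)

I ≈ 1.05 A

ΣG = 1/1.01 + 1/12.6 + 1/11.4 + 1/8.91 + 1/1.48 = 1.945.
By the current-divider rule, I = I_total · G_k/ΣG = 23.2 × 0.04510 = 1.046 A.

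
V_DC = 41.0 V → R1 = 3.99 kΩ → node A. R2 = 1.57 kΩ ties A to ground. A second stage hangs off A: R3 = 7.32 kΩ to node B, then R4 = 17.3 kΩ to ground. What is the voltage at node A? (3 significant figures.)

V_A ≈ 11.1 V

Looking into the second stage from A: R3 + R4 = 24.62 kΩ appears in parallel with R2.
R2 ‖ (R3+R4) = 1.476 kΩ.
So V_A = 41.0 × 0.2700 = 11.07 V.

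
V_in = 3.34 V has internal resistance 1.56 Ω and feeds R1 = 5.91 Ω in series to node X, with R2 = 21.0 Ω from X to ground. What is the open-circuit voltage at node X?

V_th ≈ 2.46 V

R1' = 1.56 + 5.91 = 7.470 Ω (source resistance + R1).
With X open, the divider is unloaded: V_th = 3.34 × 21.0/28.47 = 2.464 V.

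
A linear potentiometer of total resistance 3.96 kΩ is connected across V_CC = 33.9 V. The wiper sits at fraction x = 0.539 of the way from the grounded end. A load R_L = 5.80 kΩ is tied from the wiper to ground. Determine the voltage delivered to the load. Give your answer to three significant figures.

V_out ≈ 15.6 V

Split the track: R_lower = x·R_p = 2.134 kΩ, R_upper = (1−x)·R_p = 1.826 kΩ.
R_L loads the lower segment: effective lower R = 1.560 kΩ.
Loaded-divider output: V_out = 33.9 × 0.4608 = 15.62 V.
(Unloaded: V_out = x·V_CC = 18.3 V.)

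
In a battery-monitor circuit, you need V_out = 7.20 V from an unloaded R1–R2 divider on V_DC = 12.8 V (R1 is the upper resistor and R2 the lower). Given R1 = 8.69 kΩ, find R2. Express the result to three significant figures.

R2 ≈ 11.2 kΩ

Required fraction k = V_out/V_DC = 0.5625.
R2 = R1 · 0.5625/(1 − 0.5625) = 11.17 kΩ.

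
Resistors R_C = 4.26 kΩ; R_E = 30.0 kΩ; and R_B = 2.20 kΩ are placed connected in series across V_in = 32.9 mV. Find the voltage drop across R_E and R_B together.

Series total: ΣR = 4.26 + 30.0 + 2.20 = 36.46 kΩ.
R_{R_E..R_B} = 30.0 + 2.20 = 32.20 kΩ.
V = V_in · R/ΣR = 32.9 × 0.8832 = 29.06 mV.

V ≈ 29.1 mV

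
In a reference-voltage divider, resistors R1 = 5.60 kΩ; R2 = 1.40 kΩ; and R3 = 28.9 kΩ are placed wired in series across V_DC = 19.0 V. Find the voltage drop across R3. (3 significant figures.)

V ≈ 15.3 V

Series total: ΣR = 5.60 + 1.40 + 28.9 = 35.90 kΩ.
By the voltage-divider rule, V = 19.0 × 28.90/35.90 = 15.30 V.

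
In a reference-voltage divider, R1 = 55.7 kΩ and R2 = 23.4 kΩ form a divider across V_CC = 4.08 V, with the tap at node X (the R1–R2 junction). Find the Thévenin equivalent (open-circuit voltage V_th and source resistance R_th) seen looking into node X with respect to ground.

V_th ≈ 1.21 V, R_th ≈ 16.5 kΩ

With X open, the divider is unloaded: V_th = 4.08 × 23.4/79.10 = 1.207 V.
Zeroing V_CC shorts the top of R1 to ground, so R_th = R1 ‖ R2 = 16.48 kΩ.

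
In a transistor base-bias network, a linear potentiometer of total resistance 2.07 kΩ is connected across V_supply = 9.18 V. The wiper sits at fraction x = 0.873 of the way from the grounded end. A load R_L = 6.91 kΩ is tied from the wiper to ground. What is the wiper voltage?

Lower segment x·R_p = 1.807 kΩ; upper segment (1−x)·R_p = 0.2629 kΩ.
Lower segment in parallel with the load: 1.807 ‖ 6.91 = 1.432 kΩ.
V_out = 9.18 × 1.432/(0.2629 + 1.432) = 7.757 V.

V_out ≈ 7.76 V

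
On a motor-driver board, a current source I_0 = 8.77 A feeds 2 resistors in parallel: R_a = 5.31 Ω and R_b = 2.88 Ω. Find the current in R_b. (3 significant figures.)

With just two branches, the current splits inversely with resistance.
So I = 8.77 × 5.31/8.190 = 5.686 A.

I ≈ 5.69 A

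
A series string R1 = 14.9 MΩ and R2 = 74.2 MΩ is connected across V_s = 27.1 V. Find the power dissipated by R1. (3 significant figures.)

P ≈ 1.38 µW

ΣR = 89.10 MΩ → I = 27.1/89.10 = 0.3042 µA.
P = I²R = 0.09251 × 14.9 = 1.378 µW.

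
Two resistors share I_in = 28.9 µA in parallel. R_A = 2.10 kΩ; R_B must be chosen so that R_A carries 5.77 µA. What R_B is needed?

R_B ≈ 0.524 kΩ

In a two-way split, I_A/I_in = R_B/(R_A + R_B).
5.77/28.9 = R_B/(R_A + R_B) → R_B = R_A · (0.1997)/(1 − 0.1997) = 2.10 × 0.2495 = 0.5239 kΩ.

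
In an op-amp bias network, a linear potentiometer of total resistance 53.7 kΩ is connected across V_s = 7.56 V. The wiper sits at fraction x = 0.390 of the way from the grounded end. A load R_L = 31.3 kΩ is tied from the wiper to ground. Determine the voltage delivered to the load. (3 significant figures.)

V_out ≈ 2.09 V

Lower segment x·R_p = 20.94 kΩ; upper segment (1−x)·R_p = 32.76 kΩ.
R_L loads the lower segment: effective lower R = 12.55 kΩ.
Loaded-divider output: V_out = 7.56 × 0.2770 = 2.094 V.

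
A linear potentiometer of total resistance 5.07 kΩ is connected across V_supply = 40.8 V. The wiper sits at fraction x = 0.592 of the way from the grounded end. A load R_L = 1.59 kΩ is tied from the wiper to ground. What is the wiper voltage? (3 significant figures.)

V_out ≈ 13.6 V

Lower segment x·R_p = 3.001 kΩ; upper segment (1−x)·R_p = 2.069 kΩ.
R_L loads the lower segment: effective lower R = 1.039 kΩ.
Loaded-divider output: V_out = 40.8 × 0.3344 = 13.64 V.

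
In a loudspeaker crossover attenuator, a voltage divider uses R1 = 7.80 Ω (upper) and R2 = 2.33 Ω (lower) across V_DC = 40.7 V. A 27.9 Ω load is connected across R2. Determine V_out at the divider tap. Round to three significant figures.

First combine the lower leg with the load: R2 ‖ R_L = 2.150 Ω.
Voltage divider with the loaded lower leg: V_out = 40.7 × 2.150/(7.80 + 2.150) = 40.7 × 0.2161 = 8.796 V.
(Unloaded it would be 9.36 V; the load pulls it down.)

V_out ≈ 8.80 V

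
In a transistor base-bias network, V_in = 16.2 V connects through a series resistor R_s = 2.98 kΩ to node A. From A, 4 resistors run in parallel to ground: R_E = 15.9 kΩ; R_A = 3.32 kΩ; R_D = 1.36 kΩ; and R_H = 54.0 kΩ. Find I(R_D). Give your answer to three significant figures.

I ≈ 2.75 mA

Equivalent of the parallel group: R_p = 0.8945 kΩ.
V_A = 16.2 × 0.8945/3.875 = 3.740 V.
I(R_D) = V_A / R_D = 3.740/1.36 = 2.750 mA.
(Equivalently: I_total = 4.181 mA, then current-divider fraction G_k/ΣG = 0.6577.)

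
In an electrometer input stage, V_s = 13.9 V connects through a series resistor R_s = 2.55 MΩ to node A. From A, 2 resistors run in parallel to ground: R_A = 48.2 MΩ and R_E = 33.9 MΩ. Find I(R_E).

Parallel bank: R_p = 1/(1/48.2 + 1/33.9) = 19.90 MΩ.
Node voltage V_A = V_s · R_p/(R_s + R_p) = 13.9 × 0.8864 = 12.32 V.
I(R_E) = V_A / R_E = 12.32/33.9 = 0.3635 µA.

I ≈ 0.363 µA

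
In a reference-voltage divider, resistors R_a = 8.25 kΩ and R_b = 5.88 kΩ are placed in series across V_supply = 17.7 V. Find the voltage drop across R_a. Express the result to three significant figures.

Total series resistance ΣR = 8.25 + 5.88 = 14.13 kΩ.
V = V_supply · R/ΣR = 17.7 × 0.5839 = 10.33 V.

V ≈ 10.3 V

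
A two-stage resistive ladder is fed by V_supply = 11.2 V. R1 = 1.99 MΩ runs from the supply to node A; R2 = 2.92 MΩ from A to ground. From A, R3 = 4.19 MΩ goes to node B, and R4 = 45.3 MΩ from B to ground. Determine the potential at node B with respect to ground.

Looking into the second stage from A: R3 + R4 = 49.49 MΩ appears in parallel with R2.
R2 ‖ (R3+R4) = 2.757 MΩ.
So V_A = 11.2 × 0.5808 = 6.505 V.
Stage 2 is unloaded, so V_B = V_A · R4/(R3+R4) = 6.505 × 45.3/49.49 = 5.954 V.

V_B ≈ 5.95 V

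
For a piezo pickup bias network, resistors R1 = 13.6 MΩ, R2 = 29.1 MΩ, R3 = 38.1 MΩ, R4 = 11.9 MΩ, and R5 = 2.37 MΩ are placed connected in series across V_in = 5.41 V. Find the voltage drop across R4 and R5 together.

Total series resistance ΣR = 13.6 + 29.1 + 38.1 + 11.9 + 2.37 = 95.07 MΩ.
R_{R4..R5} = 11.9 + 2.37 = 14.27 MΩ.
V = V_in · R/ΣR = 5.41 × 0.1501 = 0.8120 V.

V ≈ 0.812 V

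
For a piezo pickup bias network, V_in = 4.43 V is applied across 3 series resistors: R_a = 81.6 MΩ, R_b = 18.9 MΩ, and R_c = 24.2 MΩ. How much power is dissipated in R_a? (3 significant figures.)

ΣR = 124.7 MΩ → I = 4.43/124.7 = 0.03553 µA.
P(R_a) = I²·R_a = (0.03553)² × 81.6 = 0.1030 µW.

P ≈ 0.103 µW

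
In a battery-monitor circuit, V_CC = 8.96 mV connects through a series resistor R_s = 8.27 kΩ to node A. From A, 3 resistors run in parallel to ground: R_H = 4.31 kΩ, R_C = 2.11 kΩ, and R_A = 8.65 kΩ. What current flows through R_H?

I ≈ 0.267 µA

Combine the parallel branches: R_p = (1/4.31 + 1/2.11 + 1/8.65)⁻¹ = 1.217 kΩ.
V_A = 8.96 × 1.217/9.487 = 1.150 mV.
I(R_H) = V_A / R_H = 1.150/4.31 = 0.2667 µA.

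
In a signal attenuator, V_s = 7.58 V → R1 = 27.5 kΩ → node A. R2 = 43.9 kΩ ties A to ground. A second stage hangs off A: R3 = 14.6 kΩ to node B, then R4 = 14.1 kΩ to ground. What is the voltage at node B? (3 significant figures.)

V_B ≈ 1.44 V

Looking into the second stage from A: R3 + R4 = 28.70 kΩ appears in parallel with R2.
Effective lower resistance at A: R2 ‖ 28.70 = 17.35 kΩ.
So V_A = 7.58 × 0.3869 = 2.933 V.
Then the unloaded second divider: V_B = V_A × R4/(R3+R4) = 2.933 × 0.4913 = 1.441 V.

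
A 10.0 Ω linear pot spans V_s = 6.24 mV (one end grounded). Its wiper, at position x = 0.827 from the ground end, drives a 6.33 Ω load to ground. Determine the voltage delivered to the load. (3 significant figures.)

V_out ≈ 4.21 mV

Split the track: R_lower = x·R_p = 8.270 Ω, R_upper = (1−x)·R_p = 1.730 Ω.
R_L loads the lower segment: effective lower R = 3.586 Ω.
Then V_out = V_s · 3.586/(1.730 + 3.586) = 4.209 mV.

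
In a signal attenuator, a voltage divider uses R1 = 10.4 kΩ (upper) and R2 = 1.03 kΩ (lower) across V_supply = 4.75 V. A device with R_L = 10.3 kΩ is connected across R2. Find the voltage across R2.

R2 ‖ R_L = (1.03 × 10.3)/(1.03 + 10.3) = 0.9364 kΩ.
Then V_out = V_supply · R2'/(R1 + R2') = 4.75 × 0.9364/11.34 = 0.3923 V.

V_out ≈ 0.392 V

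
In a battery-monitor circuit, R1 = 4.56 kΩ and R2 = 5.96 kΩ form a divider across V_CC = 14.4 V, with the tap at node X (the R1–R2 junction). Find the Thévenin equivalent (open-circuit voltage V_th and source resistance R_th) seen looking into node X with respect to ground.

V_th is the unloaded tap voltage: V_CC · R2/(R1+R2) = 14.4 × 0.5665 = 8.158 V.
Zeroing V_CC shorts the top of R1 to ground, so R_th = R1 ‖ R2 = 2.583 kΩ.

V_th ≈ 8.16 V, R_th ≈ 2.58 kΩ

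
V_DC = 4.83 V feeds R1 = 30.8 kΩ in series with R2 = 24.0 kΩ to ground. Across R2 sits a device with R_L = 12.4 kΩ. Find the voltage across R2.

First combine the lower leg with the load: R2 ‖ R_L = 8.176 kΩ.
Then V_out = V_DC · R2'/(R1 + R2') = 4.83 × 8.176/38.98 = 1.013 V.

V_out ≈ 1.01 V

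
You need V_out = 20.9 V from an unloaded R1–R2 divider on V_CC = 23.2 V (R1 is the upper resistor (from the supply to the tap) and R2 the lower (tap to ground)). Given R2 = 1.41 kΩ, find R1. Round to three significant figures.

The divider ratio is R2/(R1+R2) = 20.9/23.2 = 0.9009.
So R1 = R2 · (V_CC/V_out − 1) = 1.41 × (23.2/20.9 − 1) = 1.41 × 0.1100 = 0.1552 kΩ.

R1 ≈ 0.155 kΩ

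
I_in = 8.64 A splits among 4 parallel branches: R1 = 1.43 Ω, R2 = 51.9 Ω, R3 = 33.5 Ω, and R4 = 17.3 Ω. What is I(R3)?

Conductances: ΣG = 1/1.43 + 1/51.9 + 1/33.5 + 1/17.3 = 0.8062 (1/Ω).
By the current-divider rule, I = I_in · G_k/ΣG = 8.64 × 0.03703 = 0.3199 A.

I ≈ 0.320 A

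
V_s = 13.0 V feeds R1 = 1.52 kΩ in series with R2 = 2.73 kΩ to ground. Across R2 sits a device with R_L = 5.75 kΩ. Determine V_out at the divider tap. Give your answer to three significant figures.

V_out ≈ 7.14 V

R2 ‖ R_L = (2.73 × 5.75)/(2.73 + 5.75) = 1.851 kΩ.
Voltage divider with the loaded lower leg: V_out = 13.0 × 1.851/(1.52 + 1.851) = 13.0 × 0.5491 = 7.138 V.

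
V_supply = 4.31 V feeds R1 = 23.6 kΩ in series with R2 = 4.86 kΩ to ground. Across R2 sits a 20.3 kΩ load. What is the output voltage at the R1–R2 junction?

V_out ≈ 0.614 V

The load sits in parallel with R2, giving an effective lower resistance R2' = R2·R_L/(R2+R_L) = 3.921 kΩ.
Now apply the divider: V_out = 4.31 × 0.1425 = 0.6141 V.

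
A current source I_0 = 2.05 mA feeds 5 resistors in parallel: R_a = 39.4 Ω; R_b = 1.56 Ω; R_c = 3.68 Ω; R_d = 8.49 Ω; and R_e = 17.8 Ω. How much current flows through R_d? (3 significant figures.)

I ≈ 0.217 mA

ΣG = 1/39.4 + 1/1.56 + 1/3.68 + 1/8.49 + 1/17.8 = 1.112.
Current divider: I(R_d) = I_0 · G_k/ΣG = 2.05 × (0.1178/1.112) = 2.05 × 0.1059 = 0.2171 mA.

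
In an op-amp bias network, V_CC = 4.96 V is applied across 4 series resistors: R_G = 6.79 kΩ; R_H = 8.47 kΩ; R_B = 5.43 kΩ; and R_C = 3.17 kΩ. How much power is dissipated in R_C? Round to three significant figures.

P ≈ 0.137 mW

The common current is I = 4.96/23.86 = 0.2079 mA.
P(R_C) = I²·R_C = (0.2079)² × 3.17 = 0.1370 mW.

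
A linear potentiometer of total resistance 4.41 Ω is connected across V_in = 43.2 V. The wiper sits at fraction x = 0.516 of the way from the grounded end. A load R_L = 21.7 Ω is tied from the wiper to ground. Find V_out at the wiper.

Lower segment x·R_p = 2.276 Ω; upper segment (1−x)·R_p = 2.134 Ω.
R_L loads the lower segment: effective lower R = 2.060 Ω.
Then V_out = V_in · 2.060/(2.134 + 2.060) = 21.21 V.

V_out ≈ 21.2 V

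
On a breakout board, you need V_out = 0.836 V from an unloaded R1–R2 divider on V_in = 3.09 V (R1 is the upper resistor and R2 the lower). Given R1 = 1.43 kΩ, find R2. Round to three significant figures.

R2 ≈ 0.530 kΩ

V_out/V_in = R2/(R1+R2) = 0.2706.
Rearranging, R2 = R1·k/(1−k) = 1.43 × 0.3709 = 0.5304 kΩ.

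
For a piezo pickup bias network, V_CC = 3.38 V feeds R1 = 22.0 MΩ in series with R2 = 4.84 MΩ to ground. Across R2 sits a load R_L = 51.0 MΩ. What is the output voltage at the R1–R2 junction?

R2 ‖ R_L = (4.84 × 51.0)/(4.84 + 51.0) = 4.420 MΩ.
Then V_out = V_CC · R2'/(R1 + R2') = 3.38 × 4.420/26.42 = 0.5655 V.

V_out ≈ 0.566 V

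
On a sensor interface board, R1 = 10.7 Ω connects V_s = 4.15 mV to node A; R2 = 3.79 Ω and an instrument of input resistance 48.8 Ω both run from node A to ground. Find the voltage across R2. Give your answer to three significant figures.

V_out ≈ 1.03 mV

R2 ‖ R_L = (3.79 × 48.8)/(3.79 + 48.8) = 3.517 Ω.
Now apply the divider: V_out = 4.15 × 0.2474 = 1.027 mV.
(Unloaded it would be 1.09 mV; the load pulls it down.)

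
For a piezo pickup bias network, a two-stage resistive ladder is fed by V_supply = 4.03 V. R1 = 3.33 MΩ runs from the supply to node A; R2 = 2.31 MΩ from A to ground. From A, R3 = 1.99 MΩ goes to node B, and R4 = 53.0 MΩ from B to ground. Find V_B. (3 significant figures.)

Looking into the second stage from A: R3 + R4 = 54.99 MΩ appears in parallel with R2.
Effective lower resistance at A: R2 ‖ 54.99 = 2.217 MΩ.
So V_A = 4.03 × 0.3997 = 1.611 V.
V_B = V_A × 0.9638 = 1.552 V.

V_B ≈ 1.55 V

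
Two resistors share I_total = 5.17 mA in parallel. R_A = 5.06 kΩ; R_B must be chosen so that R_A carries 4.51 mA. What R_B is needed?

Two-branch current divider: I_A = I_total · R_B/(R_A + R_B).
4.51/5.17 = R_B/(R_A + R_B) → R_B = R_A · (0.8723)/(1 − 0.8723) = 5.06 × 6.833 = 34.58 kΩ.

R_B ≈ 34.6 kΩ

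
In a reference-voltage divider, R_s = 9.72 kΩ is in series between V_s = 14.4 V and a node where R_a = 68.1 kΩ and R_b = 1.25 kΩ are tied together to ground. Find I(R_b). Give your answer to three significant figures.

Combine the parallel branches: R_p = (1/68.1 + 1/1.25)⁻¹ = 1.227 kΩ.
V_A = 14.4 × 1.227/10.95 = 1.615 V.
I(R_b) = V_A / R_b = 1.615/1.25 = 1.292 mA.
(Equivalently: I_total = 1.315 mA, then current-divider fraction G_k/ΣG = 0.9820.)

I ≈ 1.29 mA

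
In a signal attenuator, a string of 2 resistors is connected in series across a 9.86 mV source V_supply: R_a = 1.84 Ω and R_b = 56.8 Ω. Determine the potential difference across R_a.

V ≈ 0.309 mV

Total series resistance ΣR = 1.84 + 56.8 = 58.64 Ω.
V = V_supply · R/ΣR = 9.86 × 0.03138 = 0.3094 mV.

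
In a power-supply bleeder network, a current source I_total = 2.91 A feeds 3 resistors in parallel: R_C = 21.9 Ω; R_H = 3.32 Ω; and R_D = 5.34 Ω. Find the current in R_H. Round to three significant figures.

I ≈ 1.64 A

ΣG = 1/21.9 + 1/3.32 + 1/5.34 = 0.5341.
By the current-divider rule, I = I_total · G_k/ΣG = 2.91 × 0.5639 = 1.641 A.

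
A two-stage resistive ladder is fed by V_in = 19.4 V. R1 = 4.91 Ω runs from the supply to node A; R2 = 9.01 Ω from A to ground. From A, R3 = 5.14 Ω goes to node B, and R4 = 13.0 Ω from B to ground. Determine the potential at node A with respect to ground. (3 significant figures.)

Node A sees R2 in parallel with the series input of stage 2, R3 + R4 = 18.14 Ω.
Effective lower resistance at A: R2 ‖ 18.14 = 6.020 Ω.
So V_A = 19.4 × 0.5508 = 10.69 V.

V_A ≈ 10.7 V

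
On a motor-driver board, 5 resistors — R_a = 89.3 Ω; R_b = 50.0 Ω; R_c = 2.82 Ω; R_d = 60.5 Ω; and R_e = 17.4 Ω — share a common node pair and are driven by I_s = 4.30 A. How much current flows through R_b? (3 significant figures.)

ΣG = 1/89.3 + 1/50.0 + 1/2.82 + 1/60.5 + 1/17.4 = 0.4598.
Current divider: I(R_b) = I_s · G_k/ΣG = 4.30 × (0.02000/0.4598) = 4.30 × 0.04350 = 0.1870 A.

I ≈ 0.187 A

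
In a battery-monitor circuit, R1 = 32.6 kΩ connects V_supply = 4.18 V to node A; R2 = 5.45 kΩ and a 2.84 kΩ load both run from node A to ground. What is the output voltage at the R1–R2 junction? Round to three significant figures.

V_out ≈ 0.226 V

First combine the lower leg with the load: R2 ‖ R_L = 1.867 kΩ.
Voltage divider with the loaded lower leg: V_out = 4.18 × 1.867/(32.6 + 1.867) = 4.18 × 0.05417 = 0.2264 V.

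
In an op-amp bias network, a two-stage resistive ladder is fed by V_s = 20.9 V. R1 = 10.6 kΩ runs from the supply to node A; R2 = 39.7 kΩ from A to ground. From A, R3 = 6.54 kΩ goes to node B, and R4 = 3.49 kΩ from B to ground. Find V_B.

V_B ≈ 3.13 V

Looking into the second stage from A: R3 + R4 = 10.03 kΩ appears in parallel with R2.
R2 ‖ (R3+R4) = 8.007 kΩ.
V_A = 20.9 × 8.007/(10.6 + 8.007) = 8.994 V.
Then the unloaded second divider: V_B = V_A × R4/(R3+R4) = 8.994 × 0.3480 = 3.129 V.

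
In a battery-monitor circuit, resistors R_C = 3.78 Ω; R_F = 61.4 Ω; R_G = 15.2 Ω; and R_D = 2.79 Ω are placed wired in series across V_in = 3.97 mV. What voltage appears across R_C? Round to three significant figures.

Total series resistance ΣR = 3.78 + 61.4 + 15.2 + 2.79 = 83.17 Ω.
By the voltage-divider rule, V = 3.97 × 3.780/83.17 = 0.1804 mV.

V ≈ 0.180 mV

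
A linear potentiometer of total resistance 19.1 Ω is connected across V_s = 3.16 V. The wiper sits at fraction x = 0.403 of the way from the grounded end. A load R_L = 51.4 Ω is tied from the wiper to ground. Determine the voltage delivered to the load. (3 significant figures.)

V_out ≈ 1.17 V

The pot divides into 11.40 Ω above the wiper and 7.697 Ω below.
R_L loads the lower segment: effective lower R = 6.695 Ω.
V_out = 3.16 × 6.695/(11.40 + 6.695) = 1.169 V.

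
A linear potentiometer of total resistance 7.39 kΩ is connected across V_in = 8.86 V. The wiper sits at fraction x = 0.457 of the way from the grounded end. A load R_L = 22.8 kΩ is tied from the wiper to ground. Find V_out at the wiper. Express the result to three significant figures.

V_out ≈ 3.75 V

Split the track: R_lower = x·R_p = 3.377 kΩ, R_upper = (1−x)·R_p = 4.013 kΩ.
Lower segment in parallel with the load: 3.377 ‖ 22.8 = 2.942 kΩ.
Then V_out = V_in · 2.942/(4.013 + 2.942) = 3.748 V.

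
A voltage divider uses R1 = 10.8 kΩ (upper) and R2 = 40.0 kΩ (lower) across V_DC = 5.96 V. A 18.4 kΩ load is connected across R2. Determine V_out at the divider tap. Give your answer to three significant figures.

The load sits in parallel with R2, giving an effective lower resistance R2' = R2·R_L/(R2+R_L) = 12.60 kΩ.
Now apply the divider: V_out = 5.96 × 0.5385 = 3.210 V.
(Unloaded it would be 4.69 V; the load pulls it down.)

V_out ≈ 3.21 V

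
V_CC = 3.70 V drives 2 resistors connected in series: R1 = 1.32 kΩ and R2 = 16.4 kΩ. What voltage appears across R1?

Total series resistance ΣR = 1.32 + 16.4 = 17.72 kΩ.
Voltage divider: V = V_CC · (1.320 / 17.72) = 3.70 × 0.07449 = 0.2756 V.

V ≈ 0.276 V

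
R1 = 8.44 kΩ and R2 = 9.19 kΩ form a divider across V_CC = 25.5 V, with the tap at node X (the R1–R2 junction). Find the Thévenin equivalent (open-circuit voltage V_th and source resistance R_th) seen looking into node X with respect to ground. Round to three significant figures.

V_th ≈ 13.3 V, R_th ≈ 4.40 kΩ

With X open, the divider is unloaded: V_th = 25.5 × 9.19/17.63 = 13.29 V.
Zeroing V_CC shorts the top of R1 to ground, so R_th = R1 ‖ R2 = 4.400 kΩ.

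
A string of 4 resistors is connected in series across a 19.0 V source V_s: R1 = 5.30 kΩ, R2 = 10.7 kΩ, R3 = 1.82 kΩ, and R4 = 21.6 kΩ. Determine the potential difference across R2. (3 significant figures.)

Total series resistance ΣR = 5.30 + 10.7 + 1.82 + 21.6 = 39.42 kΩ.
V = V_s · R/ΣR = 19.0 × 0.2714 = 5.157 V.

V ≈ 5.16 V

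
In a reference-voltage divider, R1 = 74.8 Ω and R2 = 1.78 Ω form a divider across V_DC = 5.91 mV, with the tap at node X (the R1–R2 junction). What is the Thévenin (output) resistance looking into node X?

R_th ≈ 1.74 Ω

Looking into X with the source shorted: R_th = R1·R2/(R1+R2) = 74.80 × 1.78/76.58 = 1.739 Ω.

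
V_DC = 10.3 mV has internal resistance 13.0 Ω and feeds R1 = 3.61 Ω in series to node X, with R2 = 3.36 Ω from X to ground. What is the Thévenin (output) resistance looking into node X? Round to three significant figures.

R1' = 13.0 + 3.61 = 16.61 Ω (source resistance + R1).
Looking into X with the source shorted: R_th = R1'·R2/(R1'+R2) = 16.61 × 3.36/19.97 = 2.795 Ω.

R_th ≈ 2.79 Ω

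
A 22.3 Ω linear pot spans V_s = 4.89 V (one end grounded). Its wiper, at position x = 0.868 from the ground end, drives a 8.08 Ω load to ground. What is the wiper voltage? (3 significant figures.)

Split the track: R_lower = x·R_p = 19.36 Ω, R_upper = (1−x)·R_p = 2.944 Ω.
(x·R_p) ‖ R_L = 5.700 Ω.
Loaded-divider output: V_out = 4.89 × 0.6595 = 3.225 V.

V_out ≈ 3.22 V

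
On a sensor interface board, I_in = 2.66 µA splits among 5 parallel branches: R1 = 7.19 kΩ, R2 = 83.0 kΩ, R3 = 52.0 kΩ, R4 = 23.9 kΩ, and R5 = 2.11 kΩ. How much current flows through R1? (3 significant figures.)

I ≈ 0.539 µA

Conductances: ΣG = 1/7.19 + 1/83.0 + 1/52.0 + 1/23.9 + 1/2.11 = 0.6861 (1/kΩ).
By the current-divider rule, I = I_in · G_k/ΣG = 2.66 × 0.2027 = 0.5392 µA.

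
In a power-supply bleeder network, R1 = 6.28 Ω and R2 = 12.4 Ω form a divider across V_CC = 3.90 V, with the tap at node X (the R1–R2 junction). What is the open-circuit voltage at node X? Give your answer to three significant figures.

V_th is the unloaded tap voltage: V_CC · R2/(R1+R2) = 3.90 × 0.6638 = 2.589 V.

V_th ≈ 2.59 V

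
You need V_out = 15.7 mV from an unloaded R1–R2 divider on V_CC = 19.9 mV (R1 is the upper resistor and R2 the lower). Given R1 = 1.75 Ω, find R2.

The divider ratio is R2/(R1+R2) = 15.7/19.9 = 0.7889.
So R2 = R1 · V_out/(V_CC − V_out) = 1.75 × 15.7/(19.9 − 15.7) = 1.75 × 3.738 = 6.542 Ω.

R2 ≈ 6.54 Ω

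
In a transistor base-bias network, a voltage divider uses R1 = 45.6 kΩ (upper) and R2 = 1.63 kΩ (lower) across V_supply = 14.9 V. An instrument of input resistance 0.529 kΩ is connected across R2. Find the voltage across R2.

V_out ≈ 0.129 V

R2 ‖ R_L = (1.63 × 0.529)/(1.63 + 0.529) = 0.3994 kΩ.
Now apply the divider: V_out = 14.9 × 0.008682 = 0.1294 V.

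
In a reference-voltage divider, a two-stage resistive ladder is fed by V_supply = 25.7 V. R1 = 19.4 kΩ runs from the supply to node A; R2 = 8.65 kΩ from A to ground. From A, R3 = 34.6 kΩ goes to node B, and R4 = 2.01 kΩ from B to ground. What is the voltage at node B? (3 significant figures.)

Looking into the second stage from A: R3 + R4 = 36.61 kΩ appears in parallel with R2.
R2 ‖ (R3+R4) = 6.997 kΩ.
So V_A = 25.7 × 0.2651 = 6.812 V.
V_B = V_A × 0.05490 = 0.3740 V.

V_B ≈ 0.374 V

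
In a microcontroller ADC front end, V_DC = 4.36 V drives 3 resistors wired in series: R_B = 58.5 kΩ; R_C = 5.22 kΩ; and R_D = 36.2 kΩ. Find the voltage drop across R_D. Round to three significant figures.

V ≈ 1.58 V

Total series resistance ΣR = 58.5 + 5.22 + 36.2 = 99.92 kΩ.
V = V_DC · R/ΣR = 4.36 × 0.3623 = 1.580 V.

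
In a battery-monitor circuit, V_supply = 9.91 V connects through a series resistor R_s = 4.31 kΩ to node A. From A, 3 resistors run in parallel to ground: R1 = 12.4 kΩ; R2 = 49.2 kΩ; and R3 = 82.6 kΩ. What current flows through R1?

Combine the parallel branches: R_p = (1/12.4 + 1/49.2 + 1/82.6)⁻¹ = 8.844 kΩ.
V_A = 9.91 × 8.844/13.15 = 6.663 V.
I(R1) = V_A / R1 = 6.663/12.4 = 0.5373 mA.

I ≈ 0.537 mA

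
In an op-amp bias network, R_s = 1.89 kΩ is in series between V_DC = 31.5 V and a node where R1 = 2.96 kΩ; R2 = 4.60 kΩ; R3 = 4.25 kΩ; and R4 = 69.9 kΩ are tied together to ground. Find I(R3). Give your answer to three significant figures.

I ≈ 2.94 mA

Parallel bank: R_p = 1/(1/2.96 + 1/4.60 + 1/4.25 + 1/69.9) = 1.242 kΩ.
V_A by voltage divider: V_A = 31.5 × 1.242/(1.89 + 1.242) = 12.49 V.
Branch current I = V_A/R3 = 12.49/4.25 = 2.940 mA.
(Check via current divider: I_total = 10.06 mA; share G_k/ΣG = 0.2924 → same result.)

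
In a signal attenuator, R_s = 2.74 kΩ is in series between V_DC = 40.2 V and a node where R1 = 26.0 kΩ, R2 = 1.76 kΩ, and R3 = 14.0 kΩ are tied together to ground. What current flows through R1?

Equivalent of the parallel group: R_p = 1.475 kΩ.
V_A = 40.2 × 1.475/4.215 = 14.07 V.
I(R1) = V_A / R1 = 14.07/26.0 = 0.5410 mA.

I ≈ 0.541 mA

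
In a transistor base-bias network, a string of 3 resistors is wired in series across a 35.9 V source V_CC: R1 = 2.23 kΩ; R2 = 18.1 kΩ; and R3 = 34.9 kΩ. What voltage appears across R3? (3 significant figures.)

V ≈ 22.7 V

Total series resistance ΣR = 2.23 + 18.1 + 34.9 = 55.23 kΩ.
By the voltage-divider rule, V = 35.9 × 34.90/55.23 = 22.69 V.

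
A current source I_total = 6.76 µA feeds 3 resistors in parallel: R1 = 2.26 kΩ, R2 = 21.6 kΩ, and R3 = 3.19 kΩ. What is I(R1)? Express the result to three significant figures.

I ≈ 3.73 µA

Total conductance ΣG = 1/2.26 + 1/21.6 + 1/3.19 = 0.8023 (units of 1/kΩ).
Current divider: I(R1) = I_total · G_k/ΣG = 6.76 × (0.4425/0.8023) = 6.76 × 0.5515 = 3.728 µA.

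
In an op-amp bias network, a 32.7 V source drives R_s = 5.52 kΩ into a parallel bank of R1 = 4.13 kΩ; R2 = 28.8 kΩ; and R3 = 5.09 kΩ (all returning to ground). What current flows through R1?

I ≈ 2.19 mA

Parallel bank: R_p = 1/(1/4.13 + 1/28.8 + 1/5.09) = 2.113 kΩ.
V_A by voltage divider: V_A = 32.7 × 2.113/(5.52 + 2.113) = 9.051 V.
Branch current I = V_A/R1 = 9.051/4.13 = 2.192 mA.
(Equivalently: I_total = 4.284 mA, then current-divider fraction G_k/ΣG = 0.5116.)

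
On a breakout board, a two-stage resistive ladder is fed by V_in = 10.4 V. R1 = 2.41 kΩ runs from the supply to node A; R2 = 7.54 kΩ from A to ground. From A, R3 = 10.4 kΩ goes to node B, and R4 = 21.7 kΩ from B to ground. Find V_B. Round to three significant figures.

Looking into the second stage from A: R3 + R4 = 32.10 kΩ appears in parallel with R2.
Effective lower resistance at A: R2 ‖ 32.10 = 6.106 kΩ.
V_A = 10.4 × 6.106/(2.41 + 6.106) = 7.457 V.
Then the unloaded second divider: V_B = V_A × R4/(R3+R4) = 7.457 × 0.6760 = 5.041 V.

V_B ≈ 5.04 V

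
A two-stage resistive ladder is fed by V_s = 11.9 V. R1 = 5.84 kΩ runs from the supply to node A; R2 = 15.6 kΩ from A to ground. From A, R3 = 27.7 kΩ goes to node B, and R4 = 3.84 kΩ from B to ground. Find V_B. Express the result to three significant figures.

Looking into the second stage from A: R3 + R4 = 31.54 kΩ appears in parallel with R2.
Effective lower resistance at A: R2 ‖ 31.54 = 10.44 kΩ.
First divider: V_A = V_s · 10.44/(5.84 + 10.44) = 7.631 V.
V_B = V_A × 0.1218 = 0.9290 V.

V_B ≈ 0.929 V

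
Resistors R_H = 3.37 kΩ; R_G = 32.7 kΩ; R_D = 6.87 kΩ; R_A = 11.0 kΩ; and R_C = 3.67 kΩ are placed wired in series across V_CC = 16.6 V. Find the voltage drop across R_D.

ΣR = 3.37 + 32.7 + 6.87 + 11.0 + 3.67 = 57.61 kΩ.
V = V_CC · R/ΣR = 16.6 × 0.1193 = 1.980 V.

V ≈ 1.98 V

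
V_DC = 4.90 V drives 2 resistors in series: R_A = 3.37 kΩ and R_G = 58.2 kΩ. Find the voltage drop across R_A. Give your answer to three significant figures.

ΣR = 3.37 + 58.2 = 61.57 kΩ.
V = V_DC · R/ΣR = 4.90 × 0.05473 = 0.2682 V.

V ≈ 0.268 V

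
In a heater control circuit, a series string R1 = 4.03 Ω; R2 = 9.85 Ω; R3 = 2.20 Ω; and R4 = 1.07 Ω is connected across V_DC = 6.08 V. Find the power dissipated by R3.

P ≈ 0.277 W

The common current is I = 6.08/17.15 = 0.3545 A.
P = I²R = 0.1257 × 2.20 = 0.2765 W.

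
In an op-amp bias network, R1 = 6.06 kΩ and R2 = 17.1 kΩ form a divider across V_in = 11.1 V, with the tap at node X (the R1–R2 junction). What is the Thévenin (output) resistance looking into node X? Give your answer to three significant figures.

R_th ≈ 4.47 kΩ

With V_in suppressed (replaced by a short), R_th = R1 ‖ R2 = (6.060 × 17.1)/(6.060 + 17.1) = 4.474 kΩ.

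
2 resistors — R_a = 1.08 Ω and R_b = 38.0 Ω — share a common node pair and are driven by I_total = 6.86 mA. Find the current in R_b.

For two parallel branches, I_k = I_total · (other R)/(sum of R).
I(R_b) = 6.86 × 1.08/(1.08 + 38.0) = 6.86 × 0.02764 = 0.1896 mA.

I ≈ 0.190 mA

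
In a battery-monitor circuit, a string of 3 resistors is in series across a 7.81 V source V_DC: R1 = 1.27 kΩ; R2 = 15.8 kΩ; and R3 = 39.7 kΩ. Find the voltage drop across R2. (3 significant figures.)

V ≈ 2.17 V

ΣR = 1.27 + 15.8 + 39.7 = 56.77 kΩ.
V = V_DC · R/ΣR = 7.81 × 0.2783 = 2.174 V.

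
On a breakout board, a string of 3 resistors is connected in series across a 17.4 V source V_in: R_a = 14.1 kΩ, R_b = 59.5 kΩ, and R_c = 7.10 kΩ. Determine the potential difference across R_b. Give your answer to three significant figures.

Series total: ΣR = 14.1 + 59.5 + 7.10 = 80.70 kΩ.
V = V_in · R/ΣR = 17.4 × 0.7373 = 12.83 V.

V ≈ 12.8 V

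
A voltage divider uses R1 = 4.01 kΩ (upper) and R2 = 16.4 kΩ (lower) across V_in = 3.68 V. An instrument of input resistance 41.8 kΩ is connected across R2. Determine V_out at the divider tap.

First combine the lower leg with the load: R2 ‖ R_L = 11.78 kΩ.
Voltage divider with the loaded lower leg: V_out = 3.68 × 11.78/(4.01 + 11.78) = 3.68 × 0.7460 = 2.745 V.

V_out ≈ 2.75 V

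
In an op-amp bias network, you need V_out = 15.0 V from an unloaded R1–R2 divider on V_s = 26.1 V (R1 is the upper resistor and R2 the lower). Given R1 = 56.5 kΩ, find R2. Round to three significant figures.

The divider ratio is R2/(R1+R2) = 15.0/26.1 = 0.5747.
So R2 = R1 · V_out/(V_s − V_out) = 56.5 × 15.0/(26.1 − 15.0) = 56.5 × 1.351 = 76.35 kΩ.

R2 ≈ 76.4 kΩ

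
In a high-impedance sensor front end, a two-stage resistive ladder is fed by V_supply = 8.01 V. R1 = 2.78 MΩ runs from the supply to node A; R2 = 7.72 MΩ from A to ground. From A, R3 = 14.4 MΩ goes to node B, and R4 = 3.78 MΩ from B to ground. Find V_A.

The second stage (R3 + R4 = 18.18 MΩ) loads node A in parallel with R2.
R2 ‖ (R3+R4) = 5.419 MΩ.
V_A = 8.01 × 5.419/(2.78 + 5.419) = 5.294 V.

V_A ≈ 5.29 V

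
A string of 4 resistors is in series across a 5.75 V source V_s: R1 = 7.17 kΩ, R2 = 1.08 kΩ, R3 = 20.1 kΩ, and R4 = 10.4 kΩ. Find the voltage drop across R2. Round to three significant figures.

V ≈ 0.160 V

Series total: ΣR = 7.17 + 1.08 + 20.1 + 10.4 = 38.75 kΩ.
V = V_s · R/ΣR = 5.75 × 0.02787 = 0.1603 V.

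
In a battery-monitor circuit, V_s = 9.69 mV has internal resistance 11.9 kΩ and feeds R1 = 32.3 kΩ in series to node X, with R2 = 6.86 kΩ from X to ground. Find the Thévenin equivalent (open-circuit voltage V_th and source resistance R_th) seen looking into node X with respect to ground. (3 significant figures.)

R1' = 11.9 + 32.3 = 44.20 kΩ (source resistance + R1).
V_th is the unloaded tap voltage: V_s · R2/(R1'+R2) = 9.69 × 0.1344 = 1.302 mV.
Zeroing V_s shorts the top of R1' to ground, so R_th = R1' ‖ R2 = 5.938 kΩ.

V_th ≈ 1.30 mV, R_th ≈ 5.94 kΩ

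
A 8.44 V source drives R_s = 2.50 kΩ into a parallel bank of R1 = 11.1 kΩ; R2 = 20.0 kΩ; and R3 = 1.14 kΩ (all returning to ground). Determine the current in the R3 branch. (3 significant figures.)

Parallel bank: R_p = 1/(1/11.1 + 1/20.0 + 1/1.14) = 0.9830 kΩ.
V_A = 8.44 × 0.9830/3.483 = 2.382 V.
Branch current I = V_A/R3 = 2.382/1.14 = 2.089 mA.

I ≈ 2.09 mA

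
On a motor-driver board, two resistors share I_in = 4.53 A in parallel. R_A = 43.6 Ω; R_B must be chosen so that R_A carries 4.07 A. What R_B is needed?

R_B ≈ 386 Ω

The fraction through R_A equals R_B/(R_A+R_B).
4.07/4.53 = R_B/(R_A + R_B) → R_B = R_A · (0.8985)/(1 − 0.8985) = 43.6 × 8.848 = 385.8 Ω.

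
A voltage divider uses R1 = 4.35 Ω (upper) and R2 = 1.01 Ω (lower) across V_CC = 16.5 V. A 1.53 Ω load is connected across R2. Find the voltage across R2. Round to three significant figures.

V_out ≈ 2.02 V

R2 ‖ R_L = (1.01 × 1.53)/(1.01 + 1.53) = 0.6084 Ω.
Then V_out = V_CC · R2'/(R1 + R2') = 16.5 × 0.6084/4.958 = 2.025 V.
(Unloaded it would be 3.11 V; the load pulls it down.)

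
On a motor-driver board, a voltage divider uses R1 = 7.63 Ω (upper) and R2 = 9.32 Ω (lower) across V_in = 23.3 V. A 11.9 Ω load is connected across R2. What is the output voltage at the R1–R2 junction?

V_out ≈ 9.47 V

First combine the lower leg with the load: R2 ‖ R_L = 5.227 Ω.
Then V_out = V_in · R2'/(R1 + R2') = 23.3 × 5.227/12.86 = 9.472 V.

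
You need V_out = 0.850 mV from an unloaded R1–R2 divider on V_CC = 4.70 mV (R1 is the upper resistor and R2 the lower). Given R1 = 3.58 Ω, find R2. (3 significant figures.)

Required fraction k = V_out/V_CC = 0.1809.
Rearranging, R2 = R1·k/(1−k) = 3.58 × 0.2208 = 0.7904 Ω.

R2 ≈ 0.790 Ω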